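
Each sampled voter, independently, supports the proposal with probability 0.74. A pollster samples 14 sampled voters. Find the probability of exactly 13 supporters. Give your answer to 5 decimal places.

0.07263

X ~ Binomial(n=14, p=0.74).
P(X=13) = C(14,13) · p^13 · (1−p)^1
= 14 · 0.019953 · 0.26 = 0.0726296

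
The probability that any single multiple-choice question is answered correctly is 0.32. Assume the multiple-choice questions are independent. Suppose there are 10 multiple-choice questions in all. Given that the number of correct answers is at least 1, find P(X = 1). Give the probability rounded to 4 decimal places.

0.1016

X ~ Binomial(10, 0.32). Want P(X=1 | X≥1) = P(X=1) / P(X≥1).
P(X=1) = C(10,1)·0.32^1·0.68^9 = 0.099479
P(X≥1) = 1 − 0.021139 = 0.978861
Ratio = 0.099479 / 0.978861 = 0.101627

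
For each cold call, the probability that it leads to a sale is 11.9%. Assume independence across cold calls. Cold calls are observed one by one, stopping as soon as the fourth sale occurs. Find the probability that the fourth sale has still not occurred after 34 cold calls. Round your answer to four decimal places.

Needing more than 34 cold calls ⇔ fewer than 4 successes in the first 34. With X ~ Binomial(34, 0.119), P(Y > 34) = P(X ≤ 3).
  k=0: C(34,0)·0.119^0·0.881^34 = 0.013464
  k=1: C(34,1)·0.119^1·0.881^33 = 0.061835
  k=2: C(34,2)·0.119^2·0.881^32 = 0.137812
  k=3: C(34,3)·0.119^3·0.881^31 = 0.198557
P(X ≤ 3) = 0.411668

0.4117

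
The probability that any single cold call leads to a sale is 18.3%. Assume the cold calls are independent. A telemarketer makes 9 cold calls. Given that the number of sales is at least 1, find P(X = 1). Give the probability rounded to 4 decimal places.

0.3902

X ~ Binomial(9, 0.183). Want P(X=1 | X≥1) = P(X=1) / P(X≥1).
P(X=1) = C(9,1)·0.183^1·0.817^8 = 0.326942
P(X≥1) = 1 − 0.162180 = 0.837820
Ratio = 0.326942 / 0.837820 = 0.390229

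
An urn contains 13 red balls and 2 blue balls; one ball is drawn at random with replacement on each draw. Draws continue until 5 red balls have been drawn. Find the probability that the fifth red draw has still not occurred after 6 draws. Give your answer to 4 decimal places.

Needing more than 6 draws ⇔ fewer than 5 successes in the first 6. With X ~ Binomial(6, 0.866667), P(Y > 6) = P(X ≤ 4).
  k=0: C(6,0)·0.866667^0·0.133333^6 = 0.000006
  k=1: C(6,1)·0.866667^1·0.133333^5 = 0.000219
  k=2: C(6,2)·0.866667^2·0.133333^4 = 0.003561
  k=3: C(6,3)·0.866667^3·0.133333^3 = 0.030860
  k=4: C(6,4)·0.866667^4·0.133333^2 = 0.150445
P(X ≤ 4) = 0.185091

0.1851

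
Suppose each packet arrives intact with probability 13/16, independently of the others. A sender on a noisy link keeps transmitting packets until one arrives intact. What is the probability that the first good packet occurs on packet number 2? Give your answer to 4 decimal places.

0.1523

Geometric (trials to first success), p = 0.8125.
P(Y = 2) = (1−p)^1 · p = 0.1875 · 0.8125 = 0.152344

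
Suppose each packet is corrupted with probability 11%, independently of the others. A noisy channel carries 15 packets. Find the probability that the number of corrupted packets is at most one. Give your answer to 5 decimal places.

0.49693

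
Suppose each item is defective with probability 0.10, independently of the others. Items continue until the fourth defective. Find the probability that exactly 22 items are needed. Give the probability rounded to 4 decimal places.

Y = trial on which the fourth success occurs; negative binomial, r=4, p=0.10.
P(Y=22) = C(21,3) · p^4 · (1−p)^18
= 1330 · 0.0001 · 0.15009 = 0.019963

0.0200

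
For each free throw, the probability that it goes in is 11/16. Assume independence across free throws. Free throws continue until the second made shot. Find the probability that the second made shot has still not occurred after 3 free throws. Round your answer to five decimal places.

0.23193

Needing more than 3 free throws ⇔ fewer than 2 successes in the first 3. With X ~ Binomial(3, 0.6875), P(Y > 3) = P(X ≤ 1).
  k=0: C(3,0)·0.6875^0·0.3125^3 = 0.0305176
  k=1: C(3,1)·0.6875^1·0.3125^2 = 0.2014160
P(X ≤ 1) = 0.2319336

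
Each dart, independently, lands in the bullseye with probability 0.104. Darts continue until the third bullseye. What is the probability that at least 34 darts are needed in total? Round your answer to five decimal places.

0.31865

Needing more than 33 darts ⇔ fewer than 3 successes in the first 33. With X ~ Binomial(33, 0.104), P(Y > 33) = P(X ≤ 2).
  k=0: C(33,0)·0.104^0·0.896^33 = 0.0266787
  k=1: C(33,1)·0.104^1·0.896^32 = 0.1021889
  k=2: C(33,2)·0.104^2·0.896^31 = 0.1897793
P(X ≤ 2) = 0.3186469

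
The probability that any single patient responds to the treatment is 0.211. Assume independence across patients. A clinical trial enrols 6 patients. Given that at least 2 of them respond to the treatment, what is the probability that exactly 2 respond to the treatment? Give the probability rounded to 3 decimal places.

0.696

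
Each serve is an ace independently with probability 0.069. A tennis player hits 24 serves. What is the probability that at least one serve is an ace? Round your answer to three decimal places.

0.820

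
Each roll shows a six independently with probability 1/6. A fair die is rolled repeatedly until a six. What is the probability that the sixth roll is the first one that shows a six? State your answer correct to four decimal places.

0.0670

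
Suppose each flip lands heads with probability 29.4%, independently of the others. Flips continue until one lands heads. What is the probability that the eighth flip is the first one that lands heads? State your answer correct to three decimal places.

Geometric (trials to first success), p = 0.294.
P(Y = 8) = (1−p)^7 · p = 0.087424 · 0.294 = 0.02570

0.026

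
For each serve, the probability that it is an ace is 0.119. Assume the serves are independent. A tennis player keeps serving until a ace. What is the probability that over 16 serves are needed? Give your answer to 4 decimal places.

0.1317

Y = number of serves to the first success; geometric, p = 0.119.
P(Y > 16) = P(first 16 all fail) = (1−p)^16 = 0.131709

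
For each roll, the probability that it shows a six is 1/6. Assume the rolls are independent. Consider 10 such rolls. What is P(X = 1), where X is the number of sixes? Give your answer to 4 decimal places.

X ~ Binomial(n=10, p=0.166667).
P(X=1) = C(10,1) · p^1 · (1−p)^9
= 10 · 0.16667 · 0.19381 = 0.323011

0.3230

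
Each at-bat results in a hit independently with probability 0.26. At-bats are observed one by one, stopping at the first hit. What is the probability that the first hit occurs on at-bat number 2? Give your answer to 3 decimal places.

Geometric (trials to first success), p = 0.26.
P(Y = 2) = (1−p)^1 · p = 0.74 · 0.26 = 0.19240

0.192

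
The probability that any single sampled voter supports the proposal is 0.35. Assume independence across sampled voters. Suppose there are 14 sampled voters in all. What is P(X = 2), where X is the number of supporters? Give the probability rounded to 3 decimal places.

X ~ Binomial(n=14, p=0.35).
P(X=2) = C(14,2) · p^2 · (1−p)^12
= 91 · 0.1225 · 0.005688 = 0.06341

0.063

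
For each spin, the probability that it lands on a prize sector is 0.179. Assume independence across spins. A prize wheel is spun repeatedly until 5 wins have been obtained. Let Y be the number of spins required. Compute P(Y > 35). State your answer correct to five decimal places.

0.22410

Needing more than 35 spins ⇔ fewer than 5 successes in the first 35. With X ~ Binomial(35, 0.179), P(Y > 35) = P(X ≤ 4).
  k=0: C(35,0)·0.179^0·0.821^35 = 0.0010046
  k=1: C(35,1)·0.179^1·0.821^34 = 0.0076663
  k=2: C(35,2)·0.179^2·0.821^33 = 0.0284150
  k=3: C(35,3)·0.179^3·0.821^32 = 0.0681475
  k=4: C(35,4)·0.179^4·0.821^31 = 0.1188638
P(X ≤ 4) = 0.2240972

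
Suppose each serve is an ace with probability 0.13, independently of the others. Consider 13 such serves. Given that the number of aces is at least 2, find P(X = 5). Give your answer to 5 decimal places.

0.03024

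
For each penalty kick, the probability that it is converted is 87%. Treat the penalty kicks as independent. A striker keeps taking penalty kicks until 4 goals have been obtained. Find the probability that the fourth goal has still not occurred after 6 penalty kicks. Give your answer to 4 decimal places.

0.0324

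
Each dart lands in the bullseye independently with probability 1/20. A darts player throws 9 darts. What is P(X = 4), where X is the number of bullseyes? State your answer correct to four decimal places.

X ~ Binomial(n=9, p=0.05).
P(X=4) = C(9,4) · p^4 · (1−p)^5
= 126 · 6.25e-06 · 0.77378 = 0.000609

0.0006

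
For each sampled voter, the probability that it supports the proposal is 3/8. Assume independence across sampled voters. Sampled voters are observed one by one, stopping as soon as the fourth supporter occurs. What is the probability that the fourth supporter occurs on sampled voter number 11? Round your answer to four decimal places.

0.0884

Y = trial on which the fourth success occurs; negative binomial, r=4, p=0.375.
P(Y=11) = C(10,3) · p^4 · (1−p)^7
= 120 · 0.019775 · 0.037253 = 0.088403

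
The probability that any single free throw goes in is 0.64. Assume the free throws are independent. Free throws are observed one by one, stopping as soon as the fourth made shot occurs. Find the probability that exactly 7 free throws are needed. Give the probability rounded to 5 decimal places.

0.15655

Y = trial on which the fourth success occurs; negative binomial, r=4, p=0.64.
P(Y=7) = C(6,3) · p^4 · (1−p)^3
= 20 · 0.16777 · 0.046656 = 0.1565516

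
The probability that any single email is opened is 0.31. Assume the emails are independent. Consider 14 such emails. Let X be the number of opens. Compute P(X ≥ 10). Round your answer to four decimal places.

0.0022

X ~ Binomial(14, 0.31); P(X ≥ 10) = Σ C(14,k) p^k (1−p)^(14−k) over k:
  k=10: C(14,10)·0.31^10·0.69^4 = 0.001860
  k=11: C(14,11)·0.31^11·0.69^3 = 0.000304
  k=12: C(14,12)·0.31^12·0.69^2 = 0.000034
  k=13: C(14,13)·0.31^13·0.69^1 = 0.000002
  k=14: C(14,14)·0.31^14·0.69^0 = 0.000000
Total = 0.002200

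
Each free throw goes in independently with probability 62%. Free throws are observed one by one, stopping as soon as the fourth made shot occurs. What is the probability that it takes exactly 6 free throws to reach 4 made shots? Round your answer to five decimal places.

Y = trial on which the fourth success occurs; negative binomial, r=4, p=0.62.
P(Y=6) = C(5,3) · p^4 · (1−p)^2
= 10 · 0.14776 · 0.1444 = 0.2133703

0.21337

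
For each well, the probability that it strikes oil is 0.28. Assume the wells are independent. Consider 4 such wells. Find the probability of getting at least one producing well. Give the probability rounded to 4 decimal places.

0.7313

P(at least one) = 1 − P(none) = 1 − (1 − 0.28)^4
= 1 − 0.268739 = 0.731261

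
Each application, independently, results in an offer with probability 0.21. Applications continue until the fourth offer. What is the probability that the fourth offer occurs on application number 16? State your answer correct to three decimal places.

0.052

Y = trial on which the fourth success occurs; negative binomial, r=4, p=0.21.
P(Y=16) = C(15,3) · p^4 · (1−p)^12
= 455 · 0.0019448 · 0.059092 = 0.05229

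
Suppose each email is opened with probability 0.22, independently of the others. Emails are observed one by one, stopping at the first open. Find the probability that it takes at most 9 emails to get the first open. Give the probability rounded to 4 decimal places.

Y = number of emails to the first success; geometric, p = 0.22.
P(Y ≤ 9) = 1 − (1−p)^9 = 1 − 0.106869 = 0.893131

0.8931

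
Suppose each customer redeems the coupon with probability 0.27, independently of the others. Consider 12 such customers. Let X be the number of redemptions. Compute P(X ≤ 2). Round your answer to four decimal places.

X ~ Binomial(12, 0.27); P(X ≤ 2) = Σ C(12,k) p^k (1−p)^(12−k) over k:
  k=0: C(12,0)·0.27^0·0.73^12 = 0.022902
  k=1: C(12,1)·0.27^1·0.73^11 = 0.101647
  k=2: C(12,2)·0.27^2·0.73^10 = 0.206776
Total = 0.331325

0.3313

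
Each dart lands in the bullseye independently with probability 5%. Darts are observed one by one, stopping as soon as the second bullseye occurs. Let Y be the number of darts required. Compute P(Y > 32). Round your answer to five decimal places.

0.51996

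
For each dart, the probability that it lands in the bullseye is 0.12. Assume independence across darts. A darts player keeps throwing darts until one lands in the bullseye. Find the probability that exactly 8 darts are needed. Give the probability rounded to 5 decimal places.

0.04904

Geometric (trials to first success), p = 0.12.
P(Y = 8) = (1−p)^7 · p = 0.40868 · 0.12 = 0.0490411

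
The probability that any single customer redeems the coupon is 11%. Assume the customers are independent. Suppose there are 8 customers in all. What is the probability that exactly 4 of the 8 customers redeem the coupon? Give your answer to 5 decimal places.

0.00643

X ~ Binomial(n=8, p=0.11).
P(X=4) = C(8,4) · p^4 · (1−p)^4
= 70 · 0.00014641 · 0.62742 = 0.0064303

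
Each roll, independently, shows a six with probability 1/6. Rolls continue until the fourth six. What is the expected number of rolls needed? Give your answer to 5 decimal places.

Y = total rolls until the fourth success; negative binomial with r=4, p=0.166667.
E[Y] = r / p = 4 / 0.166667 = 24.0000000

24.00000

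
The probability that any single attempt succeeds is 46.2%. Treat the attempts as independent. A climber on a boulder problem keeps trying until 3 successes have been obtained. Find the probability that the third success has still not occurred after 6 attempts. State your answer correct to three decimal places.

0.417

Needing more than 6 attempts ⇔ fewer than 3 successes in the first 6. With X ~ Binomial(6, 0.462), P(Y > 6) = P(X ≤ 2).
  k=0: C(6,0)·0.462^0·0.538^6 = 0.02425
  k=1: C(6,1)·0.462^1·0.538^5 = 0.12494
  k=2: C(6,2)·0.462^2·0.538^4 = 0.26823
P(X ≤ 2) = 0.41742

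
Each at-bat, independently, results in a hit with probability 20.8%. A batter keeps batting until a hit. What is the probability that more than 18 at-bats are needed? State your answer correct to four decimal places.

Y = number of at-bats to the first success; geometric, p = 0.208.
P(Y > 18) = P(first 18 all fail) = (1−p)^18 = 0.015033

0.0150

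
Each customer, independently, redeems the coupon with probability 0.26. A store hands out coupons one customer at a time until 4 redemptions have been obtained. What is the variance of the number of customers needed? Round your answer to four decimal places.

43.7870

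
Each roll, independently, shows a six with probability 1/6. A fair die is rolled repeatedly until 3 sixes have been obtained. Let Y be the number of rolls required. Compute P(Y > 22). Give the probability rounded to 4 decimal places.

Needing more than 22 rolls ⇔ fewer than 3 successes in the first 22. With X ~ Binomial(22, 0.166667), P(Y > 22) = P(X ≤ 2).
  k=0: C(22,0)·0.166667^0·0.833333^22 = 0.018114
  k=1: C(22,1)·0.166667^1·0.833333^21 = 0.079701
  k=2: C(22,2)·0.166667^2·0.833333^20 = 0.167373
P(X ≤ 2) = 0.265188

0.2652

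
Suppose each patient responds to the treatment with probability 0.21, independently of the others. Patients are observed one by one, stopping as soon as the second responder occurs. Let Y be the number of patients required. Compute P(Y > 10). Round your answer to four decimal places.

Needing more than 10 patients ⇔ fewer than 2 successes in the first 10. With X ~ Binomial(10, 0.21), P(Y > 10) = P(X ≤ 1).
  k=0: C(10,0)·0.21^0·0.79^10 = 0.094683
  k=1: C(10,1)·0.21^1·0.79^9 = 0.251688
P(X ≤ 1) = 0.346371

0.3464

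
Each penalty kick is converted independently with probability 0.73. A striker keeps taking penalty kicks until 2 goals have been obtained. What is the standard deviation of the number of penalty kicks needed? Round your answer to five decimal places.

Y = total penalty kicks until the second success; negative binomial with r=2, p=0.73.
SD(Y) = √[r(1−p)/p²] = √(1.0133233) = 1.0066396

1.00664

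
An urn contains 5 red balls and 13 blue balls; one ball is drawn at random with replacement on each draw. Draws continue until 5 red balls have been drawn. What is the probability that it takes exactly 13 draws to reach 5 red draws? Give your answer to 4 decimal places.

Y = trial on which the fifth success occurs; negative binomial, r=5, p=0.277778.
P(Y=13) = C(12,4) · p^5 · (1−p)^8
= 495 · 0.0016538 · 0.074023 = 0.060598

0.0606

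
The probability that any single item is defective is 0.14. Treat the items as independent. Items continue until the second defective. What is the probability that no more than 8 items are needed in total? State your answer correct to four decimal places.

Finishing within 8 items ⇔ at least 2 successes in the first 8. With X ~ Binomial(8, 0.14), P(Y ≤ 8) = 1 − P(X ≤ 1).
  k=0: C(8,0)·0.14^0·0.86^8 = 0.299218
  k=1: C(8,1)·0.14^1·0.86^7 = 0.389679
1 − 0.688897 = 0.311103

0.3111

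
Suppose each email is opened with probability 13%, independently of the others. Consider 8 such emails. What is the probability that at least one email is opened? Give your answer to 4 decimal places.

0.6718

P(at least one) = 1 − P(none) = 1 − (1 − 0.13)^8
= 1 − 0.328212 = 0.671788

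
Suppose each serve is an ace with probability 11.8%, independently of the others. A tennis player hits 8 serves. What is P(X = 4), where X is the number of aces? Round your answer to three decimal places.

0.008

X ~ Binomial(n=8, p=0.118).
P(X=4) = C(8,4) · p^4 · (1−p)^4
= 70 · 0.00019388 · 0.60517 = 0.00821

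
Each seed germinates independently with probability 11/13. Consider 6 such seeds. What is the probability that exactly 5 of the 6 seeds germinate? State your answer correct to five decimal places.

0.40039

X ~ Binomial(n=6, p=0.846154).
P(X=5) = C(6,5) · p^5 · (1−p)^1
= 6 · 0.43376 · 0.15385 = 0.4003912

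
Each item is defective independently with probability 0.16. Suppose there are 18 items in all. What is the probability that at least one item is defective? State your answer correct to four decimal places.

0.9566

P(at least one) = 1 − P(none) = 1 − (1 − 0.16)^18
= 1 − 0.043354 = 0.956646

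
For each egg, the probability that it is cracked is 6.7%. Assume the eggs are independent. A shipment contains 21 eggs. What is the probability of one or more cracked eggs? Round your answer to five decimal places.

0.76691

P(at least one) = 1 − P(none) = 1 − (1 − 0.067)^21
= 1 − 0.2330851 = 0.7669149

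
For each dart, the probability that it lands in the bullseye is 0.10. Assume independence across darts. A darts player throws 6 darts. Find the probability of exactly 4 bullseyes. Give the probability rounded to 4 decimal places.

0.0012

X ~ Binomial(n=6, p=0.10).
P(X=4) = C(6,4) · p^4 · (1−p)^2
= 15 · 0.0001 · 0.81 = 0.001215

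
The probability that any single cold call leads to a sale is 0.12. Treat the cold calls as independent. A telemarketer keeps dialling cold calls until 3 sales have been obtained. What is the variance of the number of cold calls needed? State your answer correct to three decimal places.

Y = total cold calls until the third success; negative binomial with r=3, p=0.12.
Var(Y) = r(1−p)/p² = 3·0.88 / 0.12² = 183.33333

183.333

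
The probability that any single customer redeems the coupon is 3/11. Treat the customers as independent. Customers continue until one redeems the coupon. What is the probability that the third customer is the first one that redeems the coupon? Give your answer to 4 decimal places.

0.1443

Geometric (trials to first success), p = 0.272727.
P(Y = 3) = (1−p)^2 · p = 0.52893 · 0.272727 = 0.144252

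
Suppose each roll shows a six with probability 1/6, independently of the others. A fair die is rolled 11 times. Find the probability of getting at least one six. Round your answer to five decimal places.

P(at least one) = 1 − P(none) = 1 − (1 − 0.166667)^11
= 1 − 0.1345880 = 0.8654120

0.86541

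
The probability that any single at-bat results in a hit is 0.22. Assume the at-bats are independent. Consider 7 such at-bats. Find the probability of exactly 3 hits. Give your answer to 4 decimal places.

0.1379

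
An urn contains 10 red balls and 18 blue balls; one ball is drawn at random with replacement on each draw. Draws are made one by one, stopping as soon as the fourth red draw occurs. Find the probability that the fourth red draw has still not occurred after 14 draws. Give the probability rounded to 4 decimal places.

0.2044

Needing more than 14 draws ⇔ fewer than 4 successes in the first 14. With X ~ Binomial(14, 0.357143), P(Y > 14) = P(X ≤ 3).
  k=0: C(14,0)·0.357143^0·0.642857^14 = 0.002059
  k=1: C(14,1)·0.357143^1·0.642857^13 = 0.016012
  k=2: C(14,2)·0.357143^2·0.642857^12 = 0.057823
  k=3: C(14,3)·0.357143^3·0.642857^11 = 0.128495
P(X ≤ 3) = 0.204389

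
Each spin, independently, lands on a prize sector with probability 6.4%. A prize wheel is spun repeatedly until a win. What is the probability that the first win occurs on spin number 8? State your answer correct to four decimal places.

Geometric (trials to first success), p = 0.064.
P(Y = 8) = (1−p)^7 · p = 0.62941 · 0.064 = 0.040282

0.0403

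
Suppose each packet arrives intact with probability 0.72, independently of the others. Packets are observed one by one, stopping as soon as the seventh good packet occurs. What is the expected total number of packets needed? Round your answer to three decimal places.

Y = total packets until the seventh success; negative binomial with r=7, p=0.72.
E[Y] = r / p = 7 / 0.72 = 9.72222

9.722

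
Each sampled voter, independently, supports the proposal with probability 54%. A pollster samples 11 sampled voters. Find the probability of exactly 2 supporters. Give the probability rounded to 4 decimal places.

0.0148

X ~ Binomial(n=11, p=0.54).
P(X=2) = C(11,2) · p^2 · (1−p)^9
= 55 · 0.2916 · 0.00092219 = 0.014790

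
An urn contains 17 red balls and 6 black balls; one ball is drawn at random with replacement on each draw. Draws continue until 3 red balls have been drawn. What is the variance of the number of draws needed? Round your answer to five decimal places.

Y = total draws until the third success; negative binomial with r=3, p=0.739130.
Var(Y) = r(1−p)/p² = 3·0.260870 / 0.739130² = 1.4325260

1.43253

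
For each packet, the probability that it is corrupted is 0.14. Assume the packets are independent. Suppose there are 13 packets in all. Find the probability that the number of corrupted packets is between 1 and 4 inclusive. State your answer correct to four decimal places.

X ~ Binomial(13, 0.14); P(1 ≤ X ≤ 4) = Σ C(13,k) p^k (1−p)^(13−k) over k:
  k=1: C(13,1)·0.14^1·0.86^12 = 0.297888
  k=2: C(13,2)·0.14^2·0.86^11 = 0.290960
  k=3: C(13,3)·0.14^3·0.86^10 = 0.173674
  k=4: C(13,4)·0.14^4·0.86^9 = 0.070681
Total = 0.833203

0.8332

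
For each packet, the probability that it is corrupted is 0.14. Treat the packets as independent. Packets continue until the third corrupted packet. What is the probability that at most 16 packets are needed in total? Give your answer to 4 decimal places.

0.3926

Finishing within 16 packets ⇔ at least 3 successes in the first 16. With X ~ Binomial(16, 0.14), P(Y ≤ 16) = 1 − P(X ≤ 2).
  k=0: C(16,0)·0.14^0·0.86^16 = 0.089531
  k=1: C(16,1)·0.14^1·0.86^15 = 0.233198
  k=2: C(16,2)·0.14^2·0.86^14 = 0.284718
1 − 0.607448 = 0.392552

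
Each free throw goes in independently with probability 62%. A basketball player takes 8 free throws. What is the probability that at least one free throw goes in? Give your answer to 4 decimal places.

P(at least one) = 1 − P(none) = 1 − (1 − 0.62)^8
= 1 − 0.000435 = 0.999565

0.9996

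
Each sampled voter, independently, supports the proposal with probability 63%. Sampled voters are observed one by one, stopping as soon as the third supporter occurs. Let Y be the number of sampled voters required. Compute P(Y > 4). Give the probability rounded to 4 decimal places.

0.4724

Needing more than 4 sampled voters ⇔ fewer than 3 successes in the first 4. With X ~ Binomial(4, 0.63), P(Y > 4) = P(X ≤ 2).
  k=0: C(4,0)·0.63^0·0.37^4 = 0.018742
  k=1: C(4,1)·0.63^1·0.37^3 = 0.127646
  k=2: C(4,2)·0.63^2·0.37^2 = 0.326014
P(X ≤ 2) = 0.472401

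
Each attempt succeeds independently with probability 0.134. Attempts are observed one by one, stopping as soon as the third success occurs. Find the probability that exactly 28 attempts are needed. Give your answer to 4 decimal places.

Y = trial on which the third success occurs; negative binomial, r=3, p=0.134.
P(Y=28) = C(27,2) · p^3 · (1−p)^25
= 351 · 0.0024061 · 0.027412 = 0.023151

0.0232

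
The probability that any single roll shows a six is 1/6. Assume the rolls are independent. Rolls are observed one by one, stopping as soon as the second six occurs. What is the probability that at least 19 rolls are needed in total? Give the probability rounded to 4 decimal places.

0.1728

Needing more than 18 rolls ⇔ fewer than 2 successes in the first 18. With X ~ Binomial(18, 0.166667), P(Y > 18) = P(X ≤ 1).
  k=0: C(18,0)·0.166667^0·0.833333^18 = 0.037561
  k=1: C(18,1)·0.166667^1·0.833333^17 = 0.135220
P(X ≤ 1) = 0.172781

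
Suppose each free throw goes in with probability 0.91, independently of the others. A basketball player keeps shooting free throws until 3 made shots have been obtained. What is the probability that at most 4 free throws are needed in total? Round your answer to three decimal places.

Finishing within 4 free throws ⇔ at least 3 successes in the first 4. With X ~ Binomial(4, 0.91), P(Y ≤ 4) = 1 − P(X ≤ 2).
  k=0: C(4,0)·0.91^0·0.09^4 = 0.00007
  k=1: C(4,1)·0.91^1·0.09^3 = 0.00265
  k=2: C(4,2)·0.91^2·0.09^2 = 0.04025
1 − 0.04296 = 0.95704

0.957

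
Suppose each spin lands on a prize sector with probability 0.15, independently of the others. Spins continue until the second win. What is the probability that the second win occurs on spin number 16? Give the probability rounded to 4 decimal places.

Y = trial on which the second success occurs; negative binomial, r=2, p=0.15.
P(Y=16) = C(15,1) · p^2 · (1−p)^14
= 15 · 0.0225 · 0.10277 = 0.034685

0.0347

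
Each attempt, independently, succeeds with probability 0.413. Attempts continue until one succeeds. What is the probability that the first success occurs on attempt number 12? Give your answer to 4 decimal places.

Geometric (trials to first success), p = 0.413.
P(Y = 12) = (1−p)^11 · p = 0.0028511 · 0.413 = 0.001178

0.0012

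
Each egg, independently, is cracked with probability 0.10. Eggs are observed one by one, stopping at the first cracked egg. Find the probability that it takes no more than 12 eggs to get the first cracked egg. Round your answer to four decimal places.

0.7176

Y = number of eggs to the first success; geometric, p = 0.10.
P(Y ≤ 12) = 1 − (1−p)^12 = 1 − 0.282430 = 0.717570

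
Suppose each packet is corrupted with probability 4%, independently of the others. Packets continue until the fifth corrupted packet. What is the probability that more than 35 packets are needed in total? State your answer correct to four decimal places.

Needing more than 35 packets ⇔ fewer than 5 successes in the first 35. With X ~ Binomial(35, 0.04), P(Y > 35) = P(X ≤ 4).
  k=0: C(35,0)·0.04^0·0.96^35 = 0.239603
  k=1: C(35,1)·0.04^1·0.96^34 = 0.349422
  k=2: C(35,2)·0.04^2·0.96^33 = 0.247507
  k=3: C(35,3)·0.04^3·0.96^32 = 0.113441
  k=4: C(35,4)·0.04^4·0.96^31 = 0.037814
P(X ≤ 4) = 0.987787

0.9878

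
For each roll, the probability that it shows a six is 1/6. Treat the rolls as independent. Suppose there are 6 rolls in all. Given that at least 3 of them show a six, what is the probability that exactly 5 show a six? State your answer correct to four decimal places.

X ~ Binomial(6, 0.166667). Want P(X=5 | X≥3) = P(X=5) / P(X≥3).
P(X=5) = C(6,5)·0.166667^5·0.833333^1 = 0.000643
P(X≥3) = 1 − 0.334898 − 0.401878 − 0.200939 = 0.062286
Ratio = 0.000643 / 0.062286 = 0.010323

0.0103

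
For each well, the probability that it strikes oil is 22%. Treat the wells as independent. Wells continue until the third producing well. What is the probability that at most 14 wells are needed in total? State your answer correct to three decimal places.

Finishing within 14 wells ⇔ at least 3 successes in the first 14. With X ~ Binomial(14, 0.22), P(Y ≤ 14) = 1 − P(X ≤ 2).
  k=0: C(14,0)·0.22^0·0.78^14 = 0.03085
  k=1: C(14,1)·0.22^1·0.78^13 = 0.12184
  k=2: C(14,2)·0.22^2·0.78^12 = 0.22337
1 − 0.37606 = 0.62394

0.624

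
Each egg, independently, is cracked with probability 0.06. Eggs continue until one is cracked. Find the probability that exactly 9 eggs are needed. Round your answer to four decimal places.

Geometric (trials to first success), p = 0.06.
P(Y = 9) = (1−p)^8 · p = 0.60957 · 0.06 = 0.036574

0.0366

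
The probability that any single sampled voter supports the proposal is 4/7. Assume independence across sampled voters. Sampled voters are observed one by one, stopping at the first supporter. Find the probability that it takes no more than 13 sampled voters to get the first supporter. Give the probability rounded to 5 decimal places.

Y = number of sampled voters to the first success; geometric, p = 0.571429.
P(Y ≤ 13) = 1 − (1−p)^13 = 1 − 0.0000165 = 0.9999835

0.99998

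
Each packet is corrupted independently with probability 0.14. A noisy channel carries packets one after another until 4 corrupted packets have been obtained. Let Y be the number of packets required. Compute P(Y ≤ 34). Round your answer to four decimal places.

Finishing within 34 packets ⇔ at least 4 successes in the first 34. With X ~ Binomial(34, 0.14), P(Y ≤ 34) = 1 − P(X ≤ 3).
  k=0: C(34,0)·0.14^0·0.86^34 = 0.005929
  k=1: C(34,1)·0.14^1·0.86^33 = 0.032814
  k=2: C(34,2)·0.14^2·0.86^32 = 0.088139
  k=3: C(34,3)·0.14^3·0.86^31 = 0.153048
1 − 0.279930 = 0.720070

0.7201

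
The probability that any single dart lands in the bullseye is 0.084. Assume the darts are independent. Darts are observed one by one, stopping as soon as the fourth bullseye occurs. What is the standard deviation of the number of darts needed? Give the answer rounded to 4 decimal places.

22.7876

Y = total darts until the fourth success; negative binomial with r=4, p=0.084.
SD(Y) = √[r(1−p)/p²] = √(519.274376) = 22.787593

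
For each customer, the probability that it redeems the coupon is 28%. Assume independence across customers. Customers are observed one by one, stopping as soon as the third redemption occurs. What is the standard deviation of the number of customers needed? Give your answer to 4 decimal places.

5.2489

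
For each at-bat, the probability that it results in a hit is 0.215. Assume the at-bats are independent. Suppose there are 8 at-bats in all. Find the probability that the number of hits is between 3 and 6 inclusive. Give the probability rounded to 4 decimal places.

0.2368

X ~ Binomial(8, 0.215); P(3 ≤ X ≤ 6) = Σ C(8,k) p^k (1−p)^(8−k) over k:
  k=3: C(8,3)·0.215^3·0.785^5 = 0.165902
  k=4: C(8,4)·0.215^4·0.785^4 = 0.056798
  k=5: C(8,5)·0.215^5·0.785^3 = 0.012445
  k=6: C(8,6)·0.215^6·0.785^2 = 0.001704
Total = 0.236849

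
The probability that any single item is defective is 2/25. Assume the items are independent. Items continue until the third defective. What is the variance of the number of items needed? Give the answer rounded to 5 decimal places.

431.25000

Y = total items until the third success; negative binomial with r=3, p=0.08.
Var(Y) = r(1−p)/p² = 3·0.92 / 0.08² = 431.2500000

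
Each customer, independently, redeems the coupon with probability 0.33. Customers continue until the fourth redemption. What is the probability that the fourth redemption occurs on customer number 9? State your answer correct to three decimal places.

Y = trial on which the fourth success occurs; negative binomial, r=4, p=0.33.
P(Y=9) = C(8,3) · p^4 · (1−p)^5
= 56 · 0.011859 · 0.13501 = 0.08966

0.090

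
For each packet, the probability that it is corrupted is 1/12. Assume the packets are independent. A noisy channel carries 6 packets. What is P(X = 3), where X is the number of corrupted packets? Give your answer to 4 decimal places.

0.0089

X ~ Binomial(n=6, p=0.083333).
P(X=3) = C(6,3) · p^3 · (1−p)^3
= 20 · 0.0005787 · 0.77025 = 0.008915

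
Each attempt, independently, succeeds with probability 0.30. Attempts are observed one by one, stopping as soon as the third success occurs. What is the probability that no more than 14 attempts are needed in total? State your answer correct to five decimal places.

Finishing within 14 attempts ⇔ at least 3 successes in the first 14. With X ~ Binomial(14, 0.30), P(Y ≤ 14) = 1 − P(X ≤ 2).
  k=0: C(14,0)·0.30^0·0.70^14 = 0.0067822
  k=1: C(14,1)·0.30^1·0.70^13 = 0.0406934
  k=2: C(14,2)·0.30^2·0.70^12 = 0.1133601
1 − 0.1608358 = 0.8391642

0.83916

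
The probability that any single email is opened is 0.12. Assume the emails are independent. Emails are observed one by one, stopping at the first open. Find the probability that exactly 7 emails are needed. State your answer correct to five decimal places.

Geometric (trials to first success), p = 0.12.
P(Y = 7) = (1−p)^6 · p = 0.4644 · 0.12 = 0.0557285

0.05573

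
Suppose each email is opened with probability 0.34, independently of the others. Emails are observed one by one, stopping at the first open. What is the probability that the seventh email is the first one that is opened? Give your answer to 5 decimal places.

0.02810

Geometric (trials to first success), p = 0.34.
P(Y = 7) = (1−p)^6 · p = 0.082654 · 0.34 = 0.0281023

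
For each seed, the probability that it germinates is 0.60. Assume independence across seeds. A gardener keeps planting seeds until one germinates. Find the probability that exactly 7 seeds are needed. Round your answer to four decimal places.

0.0025

Geometric (trials to first success), p = 0.60.
P(Y = 7) = (1−p)^6 · p = 0.004096 · 0.60 = 0.002458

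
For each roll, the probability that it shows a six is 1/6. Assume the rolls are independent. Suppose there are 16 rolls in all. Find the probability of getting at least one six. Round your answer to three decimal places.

0.946

P(at least one) = 1 − P(none) = 1 − (1 − 0.166667)^16
= 1 − 0.05409 = 0.94591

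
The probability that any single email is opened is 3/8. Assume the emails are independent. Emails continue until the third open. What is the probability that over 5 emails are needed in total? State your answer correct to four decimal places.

Needing more than 5 emails ⇔ fewer than 3 successes in the first 5. With X ~ Binomial(5, 0.375), P(Y > 5) = P(X ≤ 2).
  k=0: C(5,0)·0.375^0·0.625^5 = 0.095367
  k=1: C(5,1)·0.375^1·0.625^4 = 0.286102
  k=2: C(5,2)·0.375^2·0.625^3 = 0.343323
P(X ≤ 2) = 0.724792

0.7248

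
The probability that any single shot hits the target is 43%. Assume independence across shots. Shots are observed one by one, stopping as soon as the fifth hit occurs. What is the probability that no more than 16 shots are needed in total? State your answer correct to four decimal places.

Finishing within 16 shots ⇔ at least 5 successes in the first 16. With X ~ Binomial(16, 0.43), P(Y ≤ 16) = 1 − P(X ≤ 4).
  k=0: C(16,0)·0.43^0·0.57^16 = 0.000124
  k=1: C(16,1)·0.43^1·0.57^15 = 0.001499
  k=2: C(16,2)·0.43^2·0.57^14 = 0.008479
  k=3: C(16,3)·0.43^3·0.57^13 = 0.029852
  k=4: C(16,4)·0.43^4·0.57^12 = 0.073189
1 − 0.113142 = 0.886858

0.8869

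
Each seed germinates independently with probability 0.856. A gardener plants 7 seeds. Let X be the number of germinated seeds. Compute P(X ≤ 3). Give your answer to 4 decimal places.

X ~ Binomial(7, 0.856); P(X ≤ 3) = Σ C(7,k) p^k (1−p)^(7−k) over k:
  k=0: C(7,0)·0.856^0·0.144^7 = 0.000001
  k=1: C(7,1)·0.856^1·0.144^6 = 0.000053
  k=2: C(7,2)·0.856^2·0.144^5 = 0.000953
  k=3: C(7,3)·0.856^3·0.144^4 = 0.009439
Total = 0.010447

0.0104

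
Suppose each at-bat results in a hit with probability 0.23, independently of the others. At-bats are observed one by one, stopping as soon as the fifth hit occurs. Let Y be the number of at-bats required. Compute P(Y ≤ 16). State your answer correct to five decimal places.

0.29911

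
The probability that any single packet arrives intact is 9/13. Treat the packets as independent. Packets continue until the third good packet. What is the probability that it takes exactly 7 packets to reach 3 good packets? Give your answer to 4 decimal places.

Y = trial on which the third success occurs; negative binomial, r=3, p=0.692308.
P(Y=7) = C(6,2) · p^3 · (1−p)^4
= 15 · 0.33182 · 0.0089633 = 0.044612

0.0446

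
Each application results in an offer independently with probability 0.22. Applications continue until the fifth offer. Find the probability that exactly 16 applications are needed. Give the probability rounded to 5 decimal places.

0.04574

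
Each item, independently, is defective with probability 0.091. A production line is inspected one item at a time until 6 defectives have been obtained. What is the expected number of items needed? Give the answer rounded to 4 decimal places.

65.9341

Y = total items until the sixth success; negative binomial with r=6, p=0.091.
E[Y] = r / p = 6 / 0.091 = 65.934066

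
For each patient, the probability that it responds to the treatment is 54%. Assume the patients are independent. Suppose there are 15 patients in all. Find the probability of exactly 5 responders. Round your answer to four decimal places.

X ~ Binomial(n=15, p=0.54).
P(X=5) = C(15,5) · p^5 · (1−p)^10
= 3003 · 0.045917 · 0.00042421 = 0.058493

0.0585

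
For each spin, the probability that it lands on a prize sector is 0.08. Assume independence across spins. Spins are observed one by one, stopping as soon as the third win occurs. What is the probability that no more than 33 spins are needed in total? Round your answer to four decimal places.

Finishing within 33 spins ⇔ at least 3 successes in the first 33. With X ~ Binomial(33, 0.08), P(Y ≤ 33) = 1 − P(X ≤ 2).
  k=0: C(33,0)·0.08^0·0.92^33 = 0.063826
  k=1: C(33,1)·0.08^1·0.92^32 = 0.183153
  k=2: C(33,2)·0.08^2·0.92^31 = 0.254822
1 − 0.501801 = 0.498199

0.4982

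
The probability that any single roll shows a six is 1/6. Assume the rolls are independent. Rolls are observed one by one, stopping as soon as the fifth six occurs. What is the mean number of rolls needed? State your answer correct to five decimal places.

30.00000

Y = total rolls until the fifth success; negative binomial with r=5, p=0.166667.
E[Y] = r / p = 5 / 0.166667 = 30.0000000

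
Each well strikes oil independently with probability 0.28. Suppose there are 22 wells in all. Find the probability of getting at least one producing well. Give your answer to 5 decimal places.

P(at least one) = 1 − P(none) = 1 − (1 − 0.28)^22
= 1 − 0.0007266 = 0.9992734

0.99927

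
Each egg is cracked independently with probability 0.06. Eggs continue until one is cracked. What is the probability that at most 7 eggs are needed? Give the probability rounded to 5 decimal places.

0.35152

Y = number of eggs to the first success; geometric, p = 0.06.
P(Y ≤ 7) = 1 − (1−p)^7 = 1 − 0.6484776 = 0.3515224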